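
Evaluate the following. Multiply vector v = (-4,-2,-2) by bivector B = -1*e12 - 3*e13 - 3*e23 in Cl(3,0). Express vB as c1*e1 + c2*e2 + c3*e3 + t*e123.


vB has grade-1 (vector) and grade-3 (trivector) parts: vB = (v _| B) + (v ^ B).
Vector part <vB>_1:
  e1: -v2*b12 - v3*b13 = -(-2)*(-1) - (-2)*(-3) = -8
  e2: v1*b12 - v3*b23 = (-4)*(-1) - (-2)*(-3) = -2
  e3: v1*b13 + v2*b23 = (-4)*(-3) + (-2)*(-3) = 18
Trivector part <vB>_3:
  e123: v1*b23 - v2*b13 + v3*b12 = (-4)*(-3) - (-2)*(-3) + (-2)*(-1) = 8
vB = -8*e1 - 2*e2 + 18*e3 + 8*e123


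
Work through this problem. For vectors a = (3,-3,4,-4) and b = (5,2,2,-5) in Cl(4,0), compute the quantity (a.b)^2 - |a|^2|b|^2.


a . b = 3*5 + (-3)*2 + 4*2 + (-4)*(-5)
= 15 + (-6) + 8 + 20 = 37
|a|^2 = 3^2 + (-3)^2 + 4^2 + (-4)^2 = 50
|b|^2 = 5^2 + 2^2 + 2^2 + (-5)^2 = 58
(a.b)^2 = 37^2 = 1369
|a|^2 * |b|^2 = 50 * 58 = 2900
Result = 1369 - 2900 = -1531


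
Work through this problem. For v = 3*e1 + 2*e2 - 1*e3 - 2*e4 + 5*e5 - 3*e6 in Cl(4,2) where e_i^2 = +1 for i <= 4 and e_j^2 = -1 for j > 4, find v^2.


v^2 = sum of c_i^2 * e_i^2
Positive signature terms (e_i^2 = +1): 3^2 + 2^2 + (-1)^2 + (-2)^2 = 18
Negative signature terms (e_j^2 = -1): 5^2 + (-3)^2 = 34
v^2 = 18 - 34 = -16


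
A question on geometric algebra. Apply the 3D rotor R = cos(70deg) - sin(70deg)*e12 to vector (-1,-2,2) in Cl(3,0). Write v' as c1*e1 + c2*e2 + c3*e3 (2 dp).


Rotor R = cos(70deg) - sin(70deg)*e12
Rotation angle theta = 2 * 70 = 140 degrees in the e12 plane (e1 -> e2).
The component perpendicular to the plane (e3) is invariant: v'_3 = v3 = 2.00
cos(140deg) = -0.7660, sin(140deg) = 0.6428
v'_1 = v1*cos(theta) - v2*sin(theta) = -1*(-0.7660) - (-2)*0.6428 = 2.05
v'_2 = v1*sin(theta) + v2*cos(theta) = -1*0.6428 + (-2)*(-0.7660) = 0.89
v' = 2.05*e1 + 0.89*e2 + 2.00*e3


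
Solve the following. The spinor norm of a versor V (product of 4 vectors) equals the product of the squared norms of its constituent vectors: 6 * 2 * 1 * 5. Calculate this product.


Spinor norm N(V) = |v1|^2 * |v2|^2 * ... * |v4|^2
= 6 * 2 * 1 * 5
Running product: 6, 12, 12, 60
N(V) = 60


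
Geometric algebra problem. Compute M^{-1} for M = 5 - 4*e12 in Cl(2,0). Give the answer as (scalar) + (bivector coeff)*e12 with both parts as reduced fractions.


M = 5 - 4*e12, where e12^2 = -1.
Since M commutes with its reverse ~M = a - b*e12, M * ~M = a^2 - b^2*e12^2 = a^2 + b^2.
So M^{-1} = ~M / (a^2 + b^2) = (a - b*e12)/(a^2 + b^2).
a^2 + b^2 = 25 + 16 = 41
Scalar part = 5/41 = 5/41
Bivector coeff = 4/41 = 4/41
M^{-1} = 5/41 + 4/41*e12


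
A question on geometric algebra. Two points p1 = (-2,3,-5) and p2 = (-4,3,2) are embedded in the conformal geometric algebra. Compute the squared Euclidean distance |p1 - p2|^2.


p1 - p2 = (2, 0, -7)
|p1 - p2|^2 = 2^2 + 0^2 + (-7)^2
= 4 + 0 + 49
= 53


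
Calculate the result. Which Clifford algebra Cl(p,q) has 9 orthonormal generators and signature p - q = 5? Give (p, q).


We need p + q = 9 and p - q = 5.
Adding: 2p = 9 + 5 = 14, so p = 7.
Then q = 9 - 7 = 2.
(p, q) = (7, 2)


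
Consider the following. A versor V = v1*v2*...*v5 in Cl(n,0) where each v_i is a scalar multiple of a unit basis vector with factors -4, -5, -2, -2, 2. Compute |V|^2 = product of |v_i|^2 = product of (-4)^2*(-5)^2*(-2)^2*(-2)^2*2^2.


Each vector v_i has |v_i|^2 = s_i^2
Squared scales: (-4)^2 = 16, (-5)^2 = 25, (-2)^2 = 4, (-2)^2 = 4, 2^2 = 4
|V|^2 = 16 * 25 * 4 * 4 * 4
= 25600


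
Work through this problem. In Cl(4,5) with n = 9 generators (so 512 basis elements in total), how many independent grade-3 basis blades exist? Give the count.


Number of grade-k basis blades in Cl(p,q) with n = p + q is C(n, k).
n = 4 + 5 = 9
C(9, 3) = 9! / (3! * 6!)
= 362880 / (6 * 720)
= 84


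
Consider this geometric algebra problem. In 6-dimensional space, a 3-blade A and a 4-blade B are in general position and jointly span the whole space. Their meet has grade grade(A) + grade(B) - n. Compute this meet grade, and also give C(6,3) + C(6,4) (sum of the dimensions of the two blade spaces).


Meet grade = grade(A) + grade(B) - n
= 3 + 4 - 6 = 1
C(6,3) = 20
C(6,4) = 15
dim_A + dim_B = 20 + 15 = 35


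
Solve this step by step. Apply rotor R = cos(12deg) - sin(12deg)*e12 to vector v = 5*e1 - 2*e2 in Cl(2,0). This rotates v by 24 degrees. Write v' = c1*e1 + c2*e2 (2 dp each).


Rotor R = cos(12deg) - sin(12deg)*e12
Rotation angle theta = 2 * 12 = 24 degrees
v' = R*v*~R rotates v by theta.
cos(24deg) = 0.9135, sin(24deg) = 0.4067
v'_1 = 5*cos(24deg) - (-2)*sin(24deg)
= 5*0.9135 - (-2)*0.4067
= 5.38
v'_2 = 5*sin(24deg) + (-2)*cos(24deg)
= 5*0.4067 + (-2)*0.9135
= 0.21
v' = 5.38*e1 + 0.21*e2


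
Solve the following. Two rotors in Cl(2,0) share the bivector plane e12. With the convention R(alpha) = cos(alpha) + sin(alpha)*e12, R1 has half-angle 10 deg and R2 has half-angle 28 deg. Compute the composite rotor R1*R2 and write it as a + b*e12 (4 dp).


Same-plane rotors commute and their half-angles add:
R1*R2 = cos(a1 + a2) + sin(a1 + a2)*e12.
a1 + a2 = 10 + 28 = 38 deg
cos(38 deg) = 0.7880
sin(38 deg) = 0.6157
R1*R2 = 0.7880 + 0.6157*e12


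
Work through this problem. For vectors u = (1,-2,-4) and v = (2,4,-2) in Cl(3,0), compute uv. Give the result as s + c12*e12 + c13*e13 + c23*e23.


In Cl(3,0): e_i^2 = 1, e_ie_j = -e_je_i for i != j.
Scalar part = u . v = 1*2 + (-2)*4 + (-4)*(-2)
= 2 + (-8) + 8 = 2
e12 coeff = 1*4 - (-2)*2 = 4 - (-4) = 8
e13 coeff = 1*(-2) - (-4)*2 = -2 - (-8) = 6
e23 coeff = (-2)*(-2) - (-4)*4 = 4 - (-16) = 20
uv = 2 + 8*e12 + 6*e13 + 20*e23


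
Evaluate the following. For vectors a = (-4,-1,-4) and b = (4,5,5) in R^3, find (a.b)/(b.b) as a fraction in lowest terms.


Projection coefficient = (a . b) / (b . b)
a . b = (-4)*4 + (-1)*5 + (-4)*5
= -16 + (-5) + (-20) = -41
b . b = 4^2 + 5^2 + 5^2
= 16 + 25 + 25 = 66
Coefficient = -41/66
In lowest terms: -41/66


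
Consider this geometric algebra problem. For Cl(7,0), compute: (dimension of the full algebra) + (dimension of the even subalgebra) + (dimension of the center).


n = 7 + 0 = 7
Total dim = 2^7 = 128
Even subalgebra dim = 2^6 = 64
n is odd, so center dim = 2
Sum = 128 + 64 + 2 = 194


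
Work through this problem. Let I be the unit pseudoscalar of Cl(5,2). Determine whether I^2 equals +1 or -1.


The pseudoscalar I = e1...e_n (product of all n generators) of Cl(p,q) satisfies I^2 = (-1)^(q + n(n-1)/2).
p = 5, q = 2, n = p + q = 7
n(n-1)/2 = 7 * 6 / 2 = 21
Exponent = q + n(n-1)/2 = 2 + 21 = 23
I^2 = (-1)^23 = -1


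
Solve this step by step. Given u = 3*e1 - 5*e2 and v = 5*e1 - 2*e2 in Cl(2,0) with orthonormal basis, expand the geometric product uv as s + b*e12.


Expand: (3*e1 - 5*e2)(5*e1 - 2*e2)
= 3*5*e1e1 + 3*(-2)*e1e2 + (-5)*5*e2e1 + (-5)*(-2)*e2e2
Using e1^2 = e2^2 = 1, e2e1 = -e1e2:
Scalar part s = 3*5 + (-5)*(-2) = 15 + 10 = 25
Bivector part b = 3*(-2) - (-5)*5 = -6 - (-25) = 19
uv = 25 + 19*e12


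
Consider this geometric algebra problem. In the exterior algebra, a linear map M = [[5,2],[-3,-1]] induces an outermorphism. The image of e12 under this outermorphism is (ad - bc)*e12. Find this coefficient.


The outermorphism of a linear map f sends e1^e2 to f(e1)^f(e2).
f(e1) = 5*e1 - 3*e2
f(e2) = 2*e1 - 1*e2
f(e1) ^ f(e2) = (5*e1 - 3*e2) ^ (2*e1 - 1*e2)
= 5*(-1)*e12 + (-3)*2*e21
= (-5 - (-6))*e12
= 1*e12
Coefficient = 1


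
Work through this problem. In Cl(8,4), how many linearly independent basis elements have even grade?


Even subalgebra dimension = 2^(n-1)
n = 8 + 4 = 12
2^(12 - 1) = 2^11 = 2048
Verification: sum of C(12,k) for even k = 1 + 66 + 495 + 924 + 495 + 66 + 1 = 2048
Result = 2048


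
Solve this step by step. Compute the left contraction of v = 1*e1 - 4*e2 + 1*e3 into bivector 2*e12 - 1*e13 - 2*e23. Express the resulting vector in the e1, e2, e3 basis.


Left contraction v _| B = <vB>_1 (grade-1 part of the geometric product vB).
Using e1_|e12 = e2, e2_|e12 = -e1, e1_|e13 = e3, e3_|e13 = -e1, e2_|e23 = e3, e3_|e23 = -e2:
e1 coeff: -v2*b12 - v3*b13 = -(-4)*(2) - (1)*(-1) = 9
e2 coeff: v1*b12 - v3*b23 = (1)*(2) - (1)*(-2) = 4
e3 coeff: v1*b13 + v2*b23 = (1)*(-1) + (-4)*(-2) = 7
v _| B = 9*e1 + 4*e2 + 7*e3


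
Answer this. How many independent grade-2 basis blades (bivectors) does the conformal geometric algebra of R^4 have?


The conformal model of R^4 uses Cl(5,1) with m = 4 + 2 = 6 generators.
Number of grade-2 blades = C(m, 2) = C(6, 2)
= 6*5/2 = 15


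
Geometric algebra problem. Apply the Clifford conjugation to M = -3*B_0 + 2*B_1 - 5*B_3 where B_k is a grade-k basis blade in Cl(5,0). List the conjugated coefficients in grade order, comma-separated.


Clifford conjugate sign for grade k: (-1)^(k(k+1)/2)
Grade 0: (-1)^(0*1/2) = (-1)^0 = 1, coeff -3 -> -3
Grade 1: (-1)^(1*2/2) = (-1)^1 = -1, coeff 2 -> -2
Grade 3: (-1)^(3*4/2) = (-1)^6 = 1, coeff -5 -> -5
Conjugated coefficients: -3, -2, -5


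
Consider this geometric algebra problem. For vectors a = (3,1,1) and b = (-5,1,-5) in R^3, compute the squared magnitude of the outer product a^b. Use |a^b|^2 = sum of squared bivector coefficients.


a wedge b = (a1*b2 - a2*b1)*e12 + (a1*b3 - a3*b1)*e13 + (a2*b3 - a3*b2)*e23
e12 coeff: 3*1 - 1*(-5) = 3 - (-5) = 8
e13 coeff: 3*(-5) - 1*(-5) = -15 - (-5) = -10
e23 coeff: 1*(-5) - 1*1 = -5 - 1 = -6
|a wedge b|^2 = 8^2 + (-10)^2 + (-6)^2
= 64 + 100 + 36
= 200


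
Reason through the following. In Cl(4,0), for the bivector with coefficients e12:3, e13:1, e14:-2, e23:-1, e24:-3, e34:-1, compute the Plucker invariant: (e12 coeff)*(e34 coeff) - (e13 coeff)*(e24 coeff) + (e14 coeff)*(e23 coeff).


Plucker relation: af - be + cd
a*f = 3*(-1) = -3
b*e = 1*(-3) = -3
c*d = (-2)*(-1) = 2
af - be + cd = -3 - (-3) + 2
= 2


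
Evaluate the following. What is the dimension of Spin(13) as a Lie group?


Spin(n) double-covers SO(n); both have Lie algebra so(n) of dimension n(n-1)/2.
n = 13
n(n-1) = 13 * 12 = 156
dim Spin(13) = 156/2 = 78


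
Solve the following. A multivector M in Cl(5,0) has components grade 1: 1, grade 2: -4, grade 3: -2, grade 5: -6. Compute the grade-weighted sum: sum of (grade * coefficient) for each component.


Grade-weighted sum = sum of grade_k * coefficient_k
1*1 = 1
2*(-4) = -8
3*(-2) = -6
5*(-6) = -30
Total = 1 + (-8) + (-6) + (-30) = -43


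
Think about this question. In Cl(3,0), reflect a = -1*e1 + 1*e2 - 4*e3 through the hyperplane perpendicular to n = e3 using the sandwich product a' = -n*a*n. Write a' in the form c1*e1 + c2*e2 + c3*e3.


Reflection formula: a' = -n*a*n, with n = e3 (unit vector, n^2 = 1).
For reflection through hyperplane perp to e3:
The component along e3 flips sign, others stay.
a = (-1, 1, -4)
a' = (-1, 1, 4)
a' = -1*e1 + 1*e2 + 4*e3


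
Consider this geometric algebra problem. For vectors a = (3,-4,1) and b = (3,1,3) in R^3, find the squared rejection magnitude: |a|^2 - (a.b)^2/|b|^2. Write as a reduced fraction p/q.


|a|^2 = 3^2 + (-4)^2 + 1^2 = 26
|b|^2 = 3^2 + 1^2 + 3^2 = 19
a . b = 3*3 + (-4)*1 + 1*3 = 8
(a.b)^2 = 8^2 = 64
|rej|^2 = 26 - 64/19
= (494 - 64)/19
= 430/19
In lowest terms: 430/19


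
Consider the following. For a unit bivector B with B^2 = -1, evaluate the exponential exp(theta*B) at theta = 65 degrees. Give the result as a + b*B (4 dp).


For a unit bivector B with B^2 = -1, the exponential series gives
e^(theta*B) = cos(theta) + sin(theta)*B (the GA analogue of Euler's formula).
theta = 65 degrees = 1.134464 rad
cos(65 deg) = 0.4226
sin(65 deg) = 0.9063
exp(theta*B) = 0.4226 + 0.9063*B


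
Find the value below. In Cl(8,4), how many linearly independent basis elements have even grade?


Even subalgebra dimension = 2^(n-1)
n = 8 + 4 = 12
2^(12 - 1) = 2^11 = 2048
Verification: sum of C(12,k) for even k = 1 + 66 + 495 + 924 + 495 + 66 + 1 = 2048
Result = 2048


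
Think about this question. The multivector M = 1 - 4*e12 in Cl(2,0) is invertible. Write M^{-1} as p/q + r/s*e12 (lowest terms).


M = 1 - 4*e12, where e12^2 = -1.
Since M commutes with its reverse ~M = a - b*e12, M * ~M = a^2 - b^2*e12^2 = a^2 + b^2.
So M^{-1} = ~M / (a^2 + b^2) = (a - b*e12)/(a^2 + b^2).
a^2 + b^2 = 1 + 16 = 17
Scalar part = 1/17 = 1/17
Bivector coeff = 4/17 = 4/17
M^{-1} = 1/17 + 4/17*e12


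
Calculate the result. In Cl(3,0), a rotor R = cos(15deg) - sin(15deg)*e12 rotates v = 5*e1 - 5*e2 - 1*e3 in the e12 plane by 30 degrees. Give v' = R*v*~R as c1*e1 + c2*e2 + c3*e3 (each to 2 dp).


Rotor R = cos(15deg) - sin(15deg)*e12
Rotation angle theta = 2 * 15 = 30 degrees in the e12 plane (e1 -> e2).
The component perpendicular to the plane (e3) is invariant: v'_3 = v3 = -1.00
cos(30deg) = 0.8660, sin(30deg) = 0.5000
v'_1 = v1*cos(theta) - v2*sin(theta) = 5*0.8660 - (-5)*0.5000 = 6.83
v'_2 = v1*sin(theta) + v2*cos(theta) = 5*0.5000 + (-5)*0.8660 = -1.83
v' = 6.83*e1 - 1.83*e2 - 1.00*e3


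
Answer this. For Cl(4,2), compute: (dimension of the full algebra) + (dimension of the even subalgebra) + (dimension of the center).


n = 4 + 2 = 6
Total dim = 2^6 = 64
Even subalgebra dim = 2^5 = 32
n is even, so center dim = 1
Sum = 64 + 32 + 1 = 97


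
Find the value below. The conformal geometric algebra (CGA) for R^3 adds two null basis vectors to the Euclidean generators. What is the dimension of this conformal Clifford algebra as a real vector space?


The conformal model of R^3 uses Cl(4,1): the 3 Euclidean generators plus two extra orthogonal generators e+ (e+^2 = +1) and e- (e-^2 = -1), from which the null vectors e0, einf are built.
Number of generators m = 3 + 2 = 5.
dim Cl(p,q) = 2^m = 2^5 = 32


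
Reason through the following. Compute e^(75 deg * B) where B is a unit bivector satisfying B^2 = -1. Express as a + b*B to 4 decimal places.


For a unit bivector B with B^2 = -1, the exponential series gives
e^(theta*B) = cos(theta) + sin(theta)*B (the GA analogue of Euler's formula).
theta = 75 degrees = 1.308997 rad
cos(75 deg) = 0.2588
sin(75 deg) = 0.9659
exp(theta*B) = 0.2588 + 0.9659*B


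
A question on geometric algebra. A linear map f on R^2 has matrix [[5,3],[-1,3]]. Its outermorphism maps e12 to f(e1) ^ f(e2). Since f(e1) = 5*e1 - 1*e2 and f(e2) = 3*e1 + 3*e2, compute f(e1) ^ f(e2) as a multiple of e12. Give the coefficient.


The outermorphism of a linear map f sends e1^e2 to f(e1)^f(e2).
f(e1) = 5*e1 - 1*e2
f(e2) = 3*e1 + 3*e2
f(e1) ^ f(e2) = (5*e1 - 1*e2) ^ (3*e1 + 3*e2)
= 5*3*e12 + (-1)*3*e21
= (15 - (-3))*e12
= 18*e12
Coefficient = 18


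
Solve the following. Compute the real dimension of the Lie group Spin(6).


Spin(n) double-covers SO(n); both have Lie algebra so(n) of dimension n(n-1)/2.
n = 6
n(n-1) = 6 * 5 = 30
dim Spin(6) = 30/2 = 15


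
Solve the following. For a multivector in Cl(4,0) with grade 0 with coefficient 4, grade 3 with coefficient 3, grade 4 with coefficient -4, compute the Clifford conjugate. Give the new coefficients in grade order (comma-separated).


Clifford conjugate sign for grade k: (-1)^(k(k+1)/2)
Grade 0: (-1)^(0*1/2) = (-1)^0 = 1, coeff 4 -> 4
Grade 3: (-1)^(3*4/2) = (-1)^6 = 1, coeff 3 -> 3
Grade 4: (-1)^(4*5/2) = (-1)^10 = 1, coeff -4 -> -4
Conjugated coefficients: 4, 3, -4


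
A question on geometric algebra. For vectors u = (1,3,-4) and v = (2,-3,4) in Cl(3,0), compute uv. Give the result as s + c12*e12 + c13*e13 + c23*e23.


In Cl(3,0): e_i^2 = 1, e_ie_j = -e_je_i for i != j.
Scalar part = u . v = 1*2 + 3*(-3) + (-4)*4
= 2 + (-9) + (-16) = -23
e12 coeff = 1*(-3) - 3*2 = -3 - 6 = -9
e13 coeff = 1*4 - (-4)*2 = 4 - (-8) = 12
e23 coeff = 3*4 - (-4)*(-3) = 12 - 12 = 0
uv = -23 - 9*e12 + 12*e13 + 0*e23


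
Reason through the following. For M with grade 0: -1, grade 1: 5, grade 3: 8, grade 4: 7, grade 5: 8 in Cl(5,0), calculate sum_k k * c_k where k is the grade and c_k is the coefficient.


Grade-weighted sum = sum of grade_k * coefficient_k
0*(-1) = 0
1*5 = 5
3*8 = 24
4*7 = 28
5*8 = 40
Total = 0 + 5 + 24 + 28 + 40 = 97


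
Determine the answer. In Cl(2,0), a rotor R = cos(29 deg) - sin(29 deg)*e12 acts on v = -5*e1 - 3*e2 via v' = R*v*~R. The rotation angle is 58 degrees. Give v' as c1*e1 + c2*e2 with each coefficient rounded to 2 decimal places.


Rotor R = cos(29deg) - sin(29deg)*e12
Rotation angle theta = 2 * 29 = 58 degrees
v' = R*v*~R rotates v by theta.
cos(58deg) = 0.5299, sin(58deg) = 0.8480
v'_1 = -5*cos(58deg) - (-3)*sin(58deg)
= -5*0.5299 - (-3)*0.8480
= -0.11
v'_2 = -5*sin(58deg) + (-3)*cos(58deg)
= -5*0.8480 + (-3)*0.5299
= -5.83
v' = -0.11*e1 - 5.83*e2


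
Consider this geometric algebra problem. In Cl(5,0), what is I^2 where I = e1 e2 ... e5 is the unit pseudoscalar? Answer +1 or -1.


The pseudoscalar I = e1...e_n (product of all n generators) of Cl(p,q) satisfies I^2 = (-1)^(q + n(n-1)/2).
p = 5, q = 0, n = p + q = 5
n(n-1)/2 = 5 * 4 / 2 = 10
Exponent = q + n(n-1)/2 = 0 + 10 = 10
I^2 = (-1)^10 = +1


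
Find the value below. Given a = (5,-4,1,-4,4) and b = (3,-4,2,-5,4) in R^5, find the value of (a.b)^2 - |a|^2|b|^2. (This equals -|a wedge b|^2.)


a . b = 5*3 + (-4)*(-4) + 1*2 + (-4)*(-5) + 4*4
= 15 + 16 + 2 + 20 + 16 = 69
|a|^2 = 5^2 + (-4)^2 + 1^2 + (-4)^2 + 4^2 = 74
|b|^2 = 3^2 + (-4)^2 + 2^2 + (-5)^2 + 4^2 = 70
(a.b)^2 = 69^2 = 4761
|a|^2 * |b|^2 = 74 * 70 = 5180
Result = 4761 - 5180 = -419


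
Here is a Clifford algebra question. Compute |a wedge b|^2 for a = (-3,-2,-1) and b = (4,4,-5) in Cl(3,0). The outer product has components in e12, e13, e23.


a wedge b = (a1*b2 - a2*b1)*e12 + (a1*b3 - a3*b1)*e13 + (a2*b3 - a3*b2)*e23
e12 coeff: (-3)*4 - (-2)*4 = -12 - (-8) = -4
e13 coeff: (-3)*(-5) - (-1)*4 = 15 - (-4) = 19
e23 coeff: (-2)*(-5) - (-1)*4 = 10 - (-4) = 14
|a wedge b|^2 = (-4)^2 + 19^2 + 14^2
= 16 + 361 + 196
= 573


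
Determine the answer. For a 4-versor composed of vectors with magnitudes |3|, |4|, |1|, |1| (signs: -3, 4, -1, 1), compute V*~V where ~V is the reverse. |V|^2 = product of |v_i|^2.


Each vector v_i has |v_i|^2 = s_i^2
Squared scales: (-3)^2 = 9, 4^2 = 16, (-1)^2 = 1, 1^2 = 1
|V|^2 = 9 * 16 * 1 * 1
= 144


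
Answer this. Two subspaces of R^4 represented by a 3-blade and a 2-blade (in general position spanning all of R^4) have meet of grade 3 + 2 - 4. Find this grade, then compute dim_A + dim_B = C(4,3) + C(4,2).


Meet grade = grade(A) + grade(B) - n
= 3 + 2 - 4 = 1
C(4,3) = 4
C(4,2) = 6
dim_A + dim_B = 4 + 6 = 10


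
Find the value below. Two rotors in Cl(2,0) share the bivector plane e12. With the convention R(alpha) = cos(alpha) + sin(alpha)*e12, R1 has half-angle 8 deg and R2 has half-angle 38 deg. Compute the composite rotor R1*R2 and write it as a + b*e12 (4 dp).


Same-plane rotors commute and their half-angles add:
R1*R2 = cos(a1 + a2) + sin(a1 + a2)*e12.
a1 + a2 = 8 + 38 = 46 deg
cos(46 deg) = 0.6947
sin(46 deg) = 0.7193
R1*R2 = 0.6947 + 0.7193*e12


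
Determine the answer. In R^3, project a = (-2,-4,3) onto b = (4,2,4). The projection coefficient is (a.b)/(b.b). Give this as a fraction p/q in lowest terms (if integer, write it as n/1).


Projection coefficient = (a . b) / (b . b)
a . b = (-2)*4 + (-4)*2 + 3*4
= -8 + (-8) + 12 = -4
b . b = 4^2 + 2^2 + 4^2
= 16 + 4 + 16 = 36
Coefficient = -4/36
In lowest terms: -1/9


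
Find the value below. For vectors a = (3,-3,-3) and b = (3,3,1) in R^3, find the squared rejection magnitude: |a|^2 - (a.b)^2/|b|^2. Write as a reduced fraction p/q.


|a|^2 = 3^2 + (-3)^2 + (-3)^2 = 27
|b|^2 = 3^2 + 3^2 + 1^2 = 19
a . b = 3*3 + (-3)*3 + (-3)*1 = -3
(a.b)^2 = (-3)^2 = 9
|rej|^2 = 27 - 9/19
= (513 - 9)/19
= 504/19
In lowest terms: 504/19


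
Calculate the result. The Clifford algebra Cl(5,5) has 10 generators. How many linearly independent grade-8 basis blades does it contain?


Number of grade-k basis blades in Cl(p,q) with n = p + q is C(n, k).
n = 5 + 5 = 10
C(10, 8) = 10! / (8! * 2!)
= 3628800 / (40320 * 2)
= 45


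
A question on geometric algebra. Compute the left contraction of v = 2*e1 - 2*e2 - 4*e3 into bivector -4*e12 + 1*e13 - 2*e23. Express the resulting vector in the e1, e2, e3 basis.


Left contraction v _| B = <vB>_1 (grade-1 part of the geometric product vB).
Using e1_|e12 = e2, e2_|e12 = -e1, e1_|e13 = e3, e3_|e13 = -e1, e2_|e23 = e3, e3_|e23 = -e2:
e1 coeff: -v2*b12 - v3*b13 = -(-2)*(-4) - (-4)*(1) = -4
e2 coeff: v1*b12 - v3*b23 = (2)*(-4) - (-4)*(-2) = -16
e3 coeff: v1*b13 + v2*b23 = (2)*(1) + (-2)*(-2) = 6
v _| B = -4*e1 - 16*e2 + 6*e3


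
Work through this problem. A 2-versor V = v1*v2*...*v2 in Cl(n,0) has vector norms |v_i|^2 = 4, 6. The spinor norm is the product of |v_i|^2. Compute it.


Spinor norm N(V) = |v1|^2 * |v2|^2 * ... * |v2|^2
= 4 * 6
Running product: 4, 24
N(V) = 24


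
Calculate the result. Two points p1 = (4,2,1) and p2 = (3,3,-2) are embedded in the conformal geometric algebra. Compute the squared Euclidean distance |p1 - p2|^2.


p1 - p2 = (1, -1, 3)
|p1 - p2|^2 = 1^2 + (-1)^2 + 3^2
= 1 + 1 + 9
= 11


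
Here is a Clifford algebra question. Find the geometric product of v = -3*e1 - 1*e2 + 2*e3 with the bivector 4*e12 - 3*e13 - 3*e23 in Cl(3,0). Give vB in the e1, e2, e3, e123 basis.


vB has grade-1 (vector) and grade-3 (trivector) parts: vB = (v _| B) + (v ^ B).
Vector part <vB>_1:
  e1: -v2*b12 - v3*b13 = -(-1)*(4) - (2)*(-3) = 10
  e2: v1*b12 - v3*b23 = (-3)*(4) - (2)*(-3) = -6
  e3: v1*b13 + v2*b23 = (-3)*(-3) + (-1)*(-3) = 12
Trivector part <vB>_3:
  e123: v1*b23 - v2*b13 + v3*b12 = (-3)*(-3) - (-1)*(-3) + (2)*(4) = 14
vB = 10*e1 - 6*e2 + 12*e3 + 14*e123


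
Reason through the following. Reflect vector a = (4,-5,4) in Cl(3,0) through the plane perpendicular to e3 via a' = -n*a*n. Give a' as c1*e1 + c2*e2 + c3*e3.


Reflection formula: a' = -n*a*n, with n = e3 (unit vector, n^2 = 1).
For reflection through hyperplane perp to e3:
The component along e3 flips sign, others stay.
a = (4, -5, 4)
a' = (4, -5, -4)
a' = 4*e1 - 5*e2 - 4*e3


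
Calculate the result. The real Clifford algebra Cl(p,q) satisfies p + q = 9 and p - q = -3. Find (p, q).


We need p + q = 9 and p - q = -3.
Adding: 2p = 9 + (-3) = 6, so p = 3.
Then q = 9 - 3 = 6.
(p, q) = (3, 6)


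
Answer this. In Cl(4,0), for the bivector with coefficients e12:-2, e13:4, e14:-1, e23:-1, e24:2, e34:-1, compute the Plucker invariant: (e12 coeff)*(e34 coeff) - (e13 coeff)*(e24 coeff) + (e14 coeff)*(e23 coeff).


Plucker relation: af - be + cd
a*f = (-2)*(-1) = 2
b*e = 4*2 = 8
c*d = (-1)*(-1) = 1
af - be + cd = 2 - 8 + 1
= -5


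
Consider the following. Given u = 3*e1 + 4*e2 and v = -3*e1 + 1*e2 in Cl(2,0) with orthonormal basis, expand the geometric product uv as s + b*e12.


Expand: (3*e1 + 4*e2)(-3*e1 + 1*e2)
= 3*(-3)*e1e1 + 3*1*e1e2 + 4*(-3)*e2e1 + 4*1*e2e2
Using e1^2 = e2^2 = 1, e2e1 = -e1e2:
Scalar part s = 3*(-3) + 4*1 = -9 + 4 = -5
Bivector part b = 3*1 - 4*(-3) = 3 - (-12) = 15
uv = -5 + 15*e12


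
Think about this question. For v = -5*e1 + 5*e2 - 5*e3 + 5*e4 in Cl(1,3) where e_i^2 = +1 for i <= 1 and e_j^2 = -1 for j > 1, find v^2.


v^2 = sum of c_i^2 * e_i^2
Positive signature terms (e_i^2 = +1): (-5)^2 = 25
Negative signature terms (e_j^2 = -1): 5^2 + (-5)^2 + 5^2 = 75
v^2 = 25 - 75 = -50


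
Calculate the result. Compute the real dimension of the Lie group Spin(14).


Spin(n) double-covers SO(n); both have Lie algebra so(n) of dimension n(n-1)/2.
n = 14
n(n-1) = 14 * 13 = 182
dim Spin(14) = 182/2 = 91


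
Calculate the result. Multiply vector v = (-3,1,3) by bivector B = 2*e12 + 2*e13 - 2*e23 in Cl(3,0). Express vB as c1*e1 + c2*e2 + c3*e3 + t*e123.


vB has grade-1 (vector) and grade-3 (trivector) parts: vB = (v _| B) + (v ^ B).
Vector part <vB>_1:
  e1: -v2*b12 - v3*b13 = -(1)*(2) - (3)*(2) = -8
  e2: v1*b12 - v3*b23 = (-3)*(2) - (3)*(-2) = 0
  e3: v1*b13 + v2*b23 = (-3)*(2) + (1)*(-2) = -8
Trivector part <vB>_3:
  e123: v1*b23 - v2*b13 + v3*b12 = (-3)*(-2) - (1)*(2) + (3)*(2) = 10
vB = -8*e1 + 0*e2 - 8*e3 + 10*e123


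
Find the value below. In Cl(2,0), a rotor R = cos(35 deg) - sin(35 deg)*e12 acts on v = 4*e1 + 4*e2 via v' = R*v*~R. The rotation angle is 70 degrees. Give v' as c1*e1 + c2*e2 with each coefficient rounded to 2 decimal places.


Rotor R = cos(35deg) - sin(35deg)*e12
Rotation angle theta = 2 * 35 = 70 degrees
v' = R*v*~R rotates v by theta.
cos(70deg) = 0.3420, sin(70deg) = 0.9397
v'_1 = 4*cos(70deg) - 4*sin(70deg)
= 4*0.3420 - 4*0.9397
= -2.39
v'_2 = 4*sin(70deg) + 4*cos(70deg)
= 4*0.9397 + 4*0.3420
= 5.13
v' = -2.39*e1 + 5.13*e2


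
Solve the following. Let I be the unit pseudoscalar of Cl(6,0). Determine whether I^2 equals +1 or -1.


The pseudoscalar I = e1...e_n (product of all n generators) of Cl(p,q) satisfies I^2 = (-1)^(q + n(n-1)/2).
p = 6, q = 0, n = p + q = 6
n(n-1)/2 = 6 * 5 / 2 = 15
Exponent = q + n(n-1)/2 = 0 + 15 = 15
I^2 = (-1)^15 = -1


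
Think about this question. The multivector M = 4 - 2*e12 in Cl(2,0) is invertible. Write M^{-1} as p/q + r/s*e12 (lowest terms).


M = 4 - 2*e12, where e12^2 = -1.
Since M commutes with its reverse ~M = a - b*e12, M * ~M = a^2 - b^2*e12^2 = a^2 + b^2.
So M^{-1} = ~M / (a^2 + b^2) = (a - b*e12)/(a^2 + b^2).
a^2 + b^2 = 16 + 4 = 20
Scalar part = 4/20 = 1/5
Bivector coeff = 2/20 = 1/10
M^{-1} = 1/5 + 1/10*e12


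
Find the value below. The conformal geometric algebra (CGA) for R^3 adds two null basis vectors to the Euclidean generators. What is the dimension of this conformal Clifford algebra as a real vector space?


The conformal model of R^3 uses Cl(4,1): the 3 Euclidean generators plus two extra orthogonal generators e+ (e+^2 = +1) and e- (e-^2 = -1), from which the null vectors e0, einf are built.
Number of generators m = 3 + 2 = 5.
dim Cl(p,q) = 2^m = 2^5 = 32


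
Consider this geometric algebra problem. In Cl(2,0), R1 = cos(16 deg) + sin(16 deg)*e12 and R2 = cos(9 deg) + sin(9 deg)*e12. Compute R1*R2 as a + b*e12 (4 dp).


Same-plane rotors commute and their half-angles add:
R1*R2 = cos(a1 + a2) + sin(a1 + a2)*e12.
a1 + a2 = 16 + 9 = 25 deg
cos(25 deg) = 0.9063
sin(25 deg) = 0.4226
R1*R2 = 0.9063 + 0.4226*e12


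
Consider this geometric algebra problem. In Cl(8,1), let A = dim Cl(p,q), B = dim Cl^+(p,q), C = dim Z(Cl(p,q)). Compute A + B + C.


n = 8 + 1 = 9
Total dim = 2^9 = 512
Even subalgebra dim = 2^8 = 256
n is odd, so center dim = 2
Sum = 512 + 256 + 2 = 770


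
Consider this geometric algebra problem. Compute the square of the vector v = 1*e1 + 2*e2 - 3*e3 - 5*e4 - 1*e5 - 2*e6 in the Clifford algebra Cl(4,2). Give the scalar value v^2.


v^2 = sum of c_i^2 * e_i^2
Positive signature terms (e_i^2 = +1): 1^2 + 2^2 + (-3)^2 + (-5)^2 = 39
Negative signature terms (e_j^2 = -1): (-1)^2 + (-2)^2 = 5
v^2 = 39 - 5 = 34


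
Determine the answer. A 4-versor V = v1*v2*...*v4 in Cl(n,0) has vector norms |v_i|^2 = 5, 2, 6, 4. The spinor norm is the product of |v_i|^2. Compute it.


Spinor norm N(V) = |v1|^2 * |v2|^2 * ... * |v4|^2
= 5 * 2 * 6 * 4
Running product: 5, 10, 60, 240
N(V) = 240


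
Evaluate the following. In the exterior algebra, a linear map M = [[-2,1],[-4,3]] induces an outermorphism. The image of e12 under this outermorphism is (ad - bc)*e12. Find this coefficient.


The outermorphism of a linear map f sends e1^e2 to f(e1)^f(e2).
f(e1) = -2*e1 - 4*e2
f(e2) = 1*e1 + 3*e2
f(e1) ^ f(e2) = (-2*e1 - 4*e2) ^ (1*e1 + 3*e2)
= (-2)*3*e12 + (-4)*1*e21
= (-6 - (-4))*e12
= -2*e12
Coefficient = -2


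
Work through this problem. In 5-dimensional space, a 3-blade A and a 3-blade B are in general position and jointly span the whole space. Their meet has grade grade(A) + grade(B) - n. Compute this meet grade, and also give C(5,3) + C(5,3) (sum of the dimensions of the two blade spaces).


Meet grade = grade(A) + grade(B) - n
= 3 + 3 - 5 = 1
C(5,3) = 10
C(5,3) = 10
dim_A + dim_B = 10 + 10 = 20


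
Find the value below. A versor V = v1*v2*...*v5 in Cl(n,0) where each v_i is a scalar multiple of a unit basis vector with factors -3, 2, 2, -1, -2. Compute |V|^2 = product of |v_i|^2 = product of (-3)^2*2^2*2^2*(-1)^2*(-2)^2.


Each vector v_i has |v_i|^2 = s_i^2
Squared scales: (-3)^2 = 9, 2^2 = 4, 2^2 = 4, (-1)^2 = 1, (-2)^2 = 4
|V|^2 = 9 * 4 * 4 * 1 * 4
= 576


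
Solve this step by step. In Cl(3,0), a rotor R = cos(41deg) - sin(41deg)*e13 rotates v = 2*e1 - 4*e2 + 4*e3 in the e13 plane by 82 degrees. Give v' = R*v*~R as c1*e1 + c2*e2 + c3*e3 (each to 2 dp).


Rotor R = cos(41deg) - sin(41deg)*e13
Rotation angle theta = 2 * 41 = 82 degrees in the e13 plane (e1 -> e3).
The component perpendicular to the plane (e2) is invariant: v'_2 = v2 = -4.00
cos(82deg) = 0.1392, sin(82deg) = 0.9903
v'_1 = v1*cos(theta) - v3*sin(theta) = 2*0.1392 - 4*0.9903 = -3.68
v'_3 = v1*sin(theta) + v3*cos(theta) = 2*0.9903 + 4*0.1392 = 2.54
v' = -3.68*e1 - 4.00*e2 + 2.54*e3


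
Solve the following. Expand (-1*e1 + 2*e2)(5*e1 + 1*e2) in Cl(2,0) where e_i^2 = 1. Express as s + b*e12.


Expand: (-1*e1 + 2*e2)(5*e1 + 1*e2)
= (-1)*5*e1e1 + (-1)*1*e1e2 + 2*5*e2e1 + 2*1*e2e2
Using e1^2 = e2^2 = 1, e2e1 = -e1e2:
Scalar part s = (-1)*5 + 2*1 = -5 + 2 = -3
Bivector part b = (-1)*1 - 2*5 = -1 - 10 = -11
uv = -3 - 11*e12


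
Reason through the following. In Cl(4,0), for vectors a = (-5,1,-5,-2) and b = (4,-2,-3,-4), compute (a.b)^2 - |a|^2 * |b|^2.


a . b = (-5)*4 + 1*(-2) + (-5)*(-3) + (-2)*(-4)
= -20 + (-2) + 15 + 8 = 1
|a|^2 = (-5)^2 + 1^2 + (-5)^2 + (-2)^2 = 55
|b|^2 = 4^2 + (-2)^2 + (-3)^2 + (-4)^2 = 45
(a.b)^2 = 1^2 = 1
|a|^2 * |b|^2 = 55 * 45 = 2475
Result = 1 - 2475 = -2474


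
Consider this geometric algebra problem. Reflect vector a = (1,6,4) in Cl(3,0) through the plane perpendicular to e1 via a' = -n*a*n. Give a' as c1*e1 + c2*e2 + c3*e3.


Reflection formula: a' = -n*a*n, with n = e1 (unit vector, n^2 = 1).
For reflection through hyperplane perp to e1:
The component along e1 flips sign, others stay.
a = (1, 6, 4)
a' = (-1, 6, 4)
a' = -1*e1 + 6*e2 + 4*e3


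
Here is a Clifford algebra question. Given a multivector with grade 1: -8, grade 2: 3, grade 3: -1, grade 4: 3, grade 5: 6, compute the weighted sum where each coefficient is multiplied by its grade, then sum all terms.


Grade-weighted sum = sum of grade_k * coefficient_k
1*(-8) = -8
2*3 = 6
3*(-1) = -3
4*3 = 12
5*6 = 30
Total = -8 + 6 + (-3) + 12 + 30 = 37


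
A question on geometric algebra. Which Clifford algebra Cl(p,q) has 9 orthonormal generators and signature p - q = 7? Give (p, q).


We need p + q = 9 and p - q = 7.
Adding: 2p = 9 + 7 = 16, so p = 8.
Then q = 9 - 8 = 1.
(p, q) = (8, 1)


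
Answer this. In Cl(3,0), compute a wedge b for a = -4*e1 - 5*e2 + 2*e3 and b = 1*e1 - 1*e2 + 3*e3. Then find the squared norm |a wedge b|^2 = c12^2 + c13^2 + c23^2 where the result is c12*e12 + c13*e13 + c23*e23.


a wedge b = (a1*b2 - a2*b1)*e12 + (a1*b3 - a3*b1)*e13 + (a2*b3 - a3*b2)*e23
e12 coeff: (-4)*(-1) - (-5)*1 = 4 - (-5) = 9
e13 coeff: (-4)*3 - 2*1 = -12 - 2 = -14
e23 coeff: (-5)*3 - 2*(-1) = -15 - (-2) = -13
|a wedge b|^2 = 9^2 + (-14)^2 + (-13)^2
= 81 + 196 + 169
= 446


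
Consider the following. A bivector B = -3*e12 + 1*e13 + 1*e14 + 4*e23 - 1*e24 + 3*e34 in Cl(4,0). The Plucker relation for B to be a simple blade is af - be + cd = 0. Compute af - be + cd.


Plucker relation: af - be + cd
a*f = (-3)*3 = -9
b*e = 1*(-1) = -1
c*d = 1*4 = 4
af - be + cd = -9 - (-1) + 4
= -4


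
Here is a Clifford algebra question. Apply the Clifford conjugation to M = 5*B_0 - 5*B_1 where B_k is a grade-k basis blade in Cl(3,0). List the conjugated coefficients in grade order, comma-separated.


Clifford conjugate sign for grade k: (-1)^(k(k+1)/2)
Grade 0: (-1)^(0*1/2) = (-1)^0 = 1, coeff 5 -> 5
Grade 1: (-1)^(1*2/2) = (-1)^1 = -1, coeff -5 -> 5
Conjugated coefficients: 5, 5


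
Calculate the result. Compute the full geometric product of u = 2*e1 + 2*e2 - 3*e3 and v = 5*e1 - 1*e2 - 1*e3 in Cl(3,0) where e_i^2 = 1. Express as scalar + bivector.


In Cl(3,0): e_i^2 = 1, e_ie_j = -e_je_i for i != j.
Scalar part = u . v = 2*5 + 2*(-1) + (-3)*(-1)
= 10 + (-2) + 3 = 11
e12 coeff = 2*(-1) - 2*5 = -2 - 10 = -12
e13 coeff = 2*(-1) - (-3)*5 = -2 - (-15) = 13
e23 coeff = 2*(-1) - (-3)*(-1) = -2 - 3 = -5
uv = 11 - 12*e12 + 13*e13 - 5*e23


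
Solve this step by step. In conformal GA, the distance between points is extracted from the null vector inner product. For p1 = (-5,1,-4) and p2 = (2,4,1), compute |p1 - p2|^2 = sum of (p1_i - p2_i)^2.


p1 - p2 = (-7, -3, -5)
|p1 - p2|^2 = (-7)^2 + (-3)^2 + (-5)^2
= 49 + 9 + 25
= 83


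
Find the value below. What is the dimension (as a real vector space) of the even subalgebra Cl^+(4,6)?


Even subalgebra dimension = 2^(n-1)
n = 4 + 6 = 10
2^(10 - 1) = 2^9 = 512
Verification: sum of C(10,k) for even k = 1 + 45 + 210 + 210 + 45 + 1 = 512
Result = 512


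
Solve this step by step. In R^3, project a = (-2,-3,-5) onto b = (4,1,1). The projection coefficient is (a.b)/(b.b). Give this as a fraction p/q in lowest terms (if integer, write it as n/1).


Projection coefficient = (a . b) / (b . b)
a . b = (-2)*4 + (-3)*1 + (-5)*1
= -8 + (-3) + (-5) = -16
b . b = 4^2 + 1^2 + 1^2
= 16 + 1 + 1 = 18
Coefficient = -16/18
In lowest terms: -8/9


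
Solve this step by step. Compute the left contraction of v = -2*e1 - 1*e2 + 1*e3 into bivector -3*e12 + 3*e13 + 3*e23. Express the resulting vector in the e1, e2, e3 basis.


Left contraction v _| B = <vB>_1 (grade-1 part of the geometric product vB).
Using e1_|e12 = e2, e2_|e12 = -e1, e1_|e13 = e3, e3_|e13 = -e1, e2_|e23 = e3, e3_|e23 = -e2:
e1 coeff: -v2*b12 - v3*b13 = -(-1)*(-3) - (1)*(3) = -6
e2 coeff: v1*b12 - v3*b23 = (-2)*(-3) - (1)*(3) = 3
e3 coeff: v1*b13 + v2*b23 = (-2)*(3) + (-1)*(3) = -9
v _| B = -6*e1 + 3*e2 - 9*e3


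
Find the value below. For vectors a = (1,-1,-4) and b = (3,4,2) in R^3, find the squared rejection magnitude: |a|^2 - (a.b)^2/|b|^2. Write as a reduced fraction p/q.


|a|^2 = 1^2 + (-1)^2 + (-4)^2 = 18
|b|^2 = 3^2 + 4^2 + 2^2 = 29
a . b = 1*3 + (-1)*4 + (-4)*2 = -9
(a.b)^2 = (-9)^2 = 81
|rej|^2 = 18 - 81/29
= (522 - 81)/29
= 441/29
In lowest terms: 441/29


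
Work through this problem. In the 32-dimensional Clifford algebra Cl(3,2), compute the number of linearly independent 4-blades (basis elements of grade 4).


Number of grade-k basis blades in Cl(p,q) with n = p + q is C(n, k).
n = 3 + 2 = 5
C(5, 4) = 5! / (4! * 1!)
= 120 / (24 * 1)
= 5


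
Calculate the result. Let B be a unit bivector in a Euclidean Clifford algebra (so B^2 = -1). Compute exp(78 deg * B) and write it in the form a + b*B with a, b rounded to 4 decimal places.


For a unit bivector B with B^2 = -1, the exponential series gives
e^(theta*B) = cos(theta) + sin(theta)*B (the GA analogue of Euler's formula).
theta = 78 degrees = 1.361357 rad
cos(78 deg) = 0.2079
sin(78 deg) = 0.9781
exp(theta*B) = 0.2079 + 0.9781*B


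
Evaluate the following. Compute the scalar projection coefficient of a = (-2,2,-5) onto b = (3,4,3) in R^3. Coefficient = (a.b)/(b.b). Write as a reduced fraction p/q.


Projection coefficient = (a . b) / (b . b)
a . b = (-2)*3 + 2*4 + (-5)*3
= -6 + 8 + (-15) = -13
b . b = 3^2 + 4^2 + 3^2
= 9 + 16 + 9 = 34
Coefficient = -13/34
In lowest terms: -13/34


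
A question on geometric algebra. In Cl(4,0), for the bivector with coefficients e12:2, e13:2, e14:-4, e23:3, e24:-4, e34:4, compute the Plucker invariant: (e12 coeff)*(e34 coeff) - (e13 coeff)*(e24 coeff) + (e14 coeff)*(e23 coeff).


Plucker relation: af - be + cd
a*f = 2*4 = 8
b*e = 2*(-4) = -8
c*d = (-4)*3 = -12
af - be + cd = 8 - (-8) + (-12)
= 4


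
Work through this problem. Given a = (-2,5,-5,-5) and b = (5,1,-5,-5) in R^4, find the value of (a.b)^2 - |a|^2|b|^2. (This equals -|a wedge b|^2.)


a . b = (-2)*5 + 5*1 + (-5)*(-5) + (-5)*(-5)
= -10 + 5 + 25 + 25 = 45
|a|^2 = (-2)^2 + 5^2 + (-5)^2 + (-5)^2 = 79
|b|^2 = 5^2 + 1^2 + (-5)^2 + (-5)^2 = 76
(a.b)^2 = 45^2 = 2025
|a|^2 * |b|^2 = 79 * 76 = 6004
Result = 2025 - 6004 = -3979


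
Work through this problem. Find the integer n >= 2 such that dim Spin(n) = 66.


dim Spin(n) = dim so(n) = n(n-1)/2.
Solve n(n-1)/2 = 66, i.e. n^2 - n - 132 = 0.
Discriminant = 1 + 8*66 = 529
n = (1 + sqrt(529))/2 = (1 + 23)/2 = 12


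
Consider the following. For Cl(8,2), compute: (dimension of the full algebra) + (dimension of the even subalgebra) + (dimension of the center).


n = 8 + 2 = 10
Total dim = 2^10 = 1024
Even subalgebra dim = 2^9 = 512
n is even, so center dim = 1
Sum = 1024 + 512 + 1 = 1537


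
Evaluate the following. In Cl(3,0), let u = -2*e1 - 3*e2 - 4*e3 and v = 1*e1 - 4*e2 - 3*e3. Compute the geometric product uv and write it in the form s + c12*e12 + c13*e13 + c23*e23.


In Cl(3,0): e_i^2 = 1, e_ie_j = -e_je_i for i != j.
Scalar part = u . v = (-2)*1 + (-3)*(-4) + (-4)*(-3)
= -2 + 12 + 12 = 22
e12 coeff = (-2)*(-4) - (-3)*1 = 8 - (-3) = 11
e13 coeff = (-2)*(-3) - (-4)*1 = 6 - (-4) = 10
e23 coeff = (-3)*(-3) - (-4)*(-4) = 9 - 16 = -7
uv = 22 + 11*e12 + 10*e13 - 7*e23


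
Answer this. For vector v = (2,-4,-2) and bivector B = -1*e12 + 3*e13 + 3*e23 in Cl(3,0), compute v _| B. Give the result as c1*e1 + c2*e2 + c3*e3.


Left contraction v _| B = <vB>_1 (grade-1 part of the geometric product vB).
Using e1_|e12 = e2, e2_|e12 = -e1, e1_|e13 = e3, e3_|e13 = -e1, e2_|e23 = e3, e3_|e23 = -e2:
e1 coeff: -v2*b12 - v3*b13 = -(-4)*(-1) - (-2)*(3) = 2
e2 coeff: v1*b12 - v3*b23 = (2)*(-1) - (-2)*(3) = 4
e3 coeff: v1*b13 + v2*b23 = (2)*(3) + (-4)*(3) = -6
v _| B = 2*e1 + 4*e2 - 6*e3


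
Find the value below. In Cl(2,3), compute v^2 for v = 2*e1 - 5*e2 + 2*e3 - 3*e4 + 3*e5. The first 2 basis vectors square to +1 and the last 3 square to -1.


v^2 = sum of c_i^2 * e_i^2
Positive signature terms (e_i^2 = +1): 2^2 + (-5)^2 = 29
Negative signature terms (e_j^2 = -1): 2^2 + (-3)^2 + 3^2 = 22
v^2 = 29 - 22 = 7


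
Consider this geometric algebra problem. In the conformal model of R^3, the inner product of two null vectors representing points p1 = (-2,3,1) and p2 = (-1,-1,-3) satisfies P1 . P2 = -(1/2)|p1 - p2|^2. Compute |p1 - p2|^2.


p1 - p2 = (-1, 4, 4)
|p1 - p2|^2 = (-1)^2 + 4^2 + 4^2
= 1 + 16 + 16
= 33


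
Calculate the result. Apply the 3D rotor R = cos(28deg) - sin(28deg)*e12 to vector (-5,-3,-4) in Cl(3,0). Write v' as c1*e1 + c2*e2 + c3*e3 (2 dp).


Rotor R = cos(28deg) - sin(28deg)*e12
Rotation angle theta = 2 * 28 = 56 degrees in the e12 plane (e1 -> e2).
The component perpendicular to the plane (e3) is invariant: v'_3 = v3 = -4.00
cos(56deg) = 0.5592, sin(56deg) = 0.8290
v'_1 = v1*cos(theta) - v2*sin(theta) = -5*0.5592 - (-3)*0.8290 = -0.31
v'_2 = v1*sin(theta) + v2*cos(theta) = -5*0.8290 + (-3)*0.5592 = -5.82
v' = -0.31*e1 - 5.82*e2 - 4.00*e3


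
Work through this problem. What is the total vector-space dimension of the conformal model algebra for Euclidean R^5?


The conformal model of R^5 uses Cl(6,1): the 5 Euclidean generators plus two extra orthogonal generators e+ (e+^2 = +1) and e- (e-^2 = -1), from which the null vectors e0, einf are built.
Number of generators m = 5 + 2 = 7.
dim Cl(p,q) = 2^m = 2^7 = 128


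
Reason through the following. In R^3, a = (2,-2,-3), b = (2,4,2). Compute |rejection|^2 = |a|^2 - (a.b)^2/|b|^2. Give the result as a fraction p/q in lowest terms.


|a|^2 = 2^2 + (-2)^2 + (-3)^2 = 17
|b|^2 = 2^2 + 4^2 + 2^2 = 24
a . b = 2*2 + (-2)*4 + (-3)*2 = -10
(a.b)^2 = (-10)^2 = 100
|rej|^2 = 17 - 100/24
= (408 - 100)/24
= 308/24
In lowest terms: 77/6


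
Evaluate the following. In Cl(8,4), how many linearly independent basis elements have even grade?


Even subalgebra dimension = 2^(n-1)
n = 8 + 4 = 12
2^(12 - 1) = 2^11 = 2048
Verification: sum of C(12,k) for even k = 1 + 66 + 495 + 924 + 495 + 66 + 1 = 2048
Result = 2048


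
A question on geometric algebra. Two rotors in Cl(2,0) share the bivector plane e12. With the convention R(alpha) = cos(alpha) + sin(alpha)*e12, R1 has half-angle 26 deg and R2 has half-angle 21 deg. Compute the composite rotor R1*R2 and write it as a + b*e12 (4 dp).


Same-plane rotors commute and their half-angles add:
R1*R2 = cos(a1 + a2) + sin(a1 + a2)*e12.
a1 + a2 = 26 + 21 = 47 deg
cos(47 deg) = 0.6820
sin(47 deg) = 0.7314
R1*R2 = 0.6820 + 0.7314*e12
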